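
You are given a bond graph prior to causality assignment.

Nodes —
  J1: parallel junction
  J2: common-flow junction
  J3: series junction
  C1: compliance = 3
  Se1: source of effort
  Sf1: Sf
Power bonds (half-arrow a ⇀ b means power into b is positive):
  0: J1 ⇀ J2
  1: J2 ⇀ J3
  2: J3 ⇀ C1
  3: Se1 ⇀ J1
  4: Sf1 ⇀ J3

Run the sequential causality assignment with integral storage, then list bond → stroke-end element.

β0 |J2
β1 |J3
β2 |J3
β3 |J1
β4 |Sf1

#3 stroke→J1  (Se1 (Se) sets effort on bond)
#4 stroke→Sf1  (Sf1: flow source, stroke at near end)
#0 stroke→J2  (0-jn J1 has e-setter on 3)
#1 stroke→J3  (J2: last free bond brings flow in)
#2 stroke→J3  (1-jn J3 has f-setter on 4)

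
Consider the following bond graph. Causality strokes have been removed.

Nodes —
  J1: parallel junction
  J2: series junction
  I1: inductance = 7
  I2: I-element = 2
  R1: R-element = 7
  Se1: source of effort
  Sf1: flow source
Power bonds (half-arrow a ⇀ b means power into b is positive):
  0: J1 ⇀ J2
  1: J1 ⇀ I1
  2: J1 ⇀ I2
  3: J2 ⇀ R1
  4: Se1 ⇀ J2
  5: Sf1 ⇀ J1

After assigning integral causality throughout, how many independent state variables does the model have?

bond 4 stroke→J2  (Se1 (Se) sets effort on bond)
bond 5 stroke→Sf1  (Sf1 fixes flow; stroke at Sf1)
bond 1 stroke→I1  (I1 integral (f out))
bond 2 stroke→I2  (I2 outputs flow p/I2)
bond 0 stroke→J1  (J1: last free bond brings effort in)
bond 3 stroke→J2  (J2: bond 0 brought flow, rest push out)

2  (I1, I2 all integral)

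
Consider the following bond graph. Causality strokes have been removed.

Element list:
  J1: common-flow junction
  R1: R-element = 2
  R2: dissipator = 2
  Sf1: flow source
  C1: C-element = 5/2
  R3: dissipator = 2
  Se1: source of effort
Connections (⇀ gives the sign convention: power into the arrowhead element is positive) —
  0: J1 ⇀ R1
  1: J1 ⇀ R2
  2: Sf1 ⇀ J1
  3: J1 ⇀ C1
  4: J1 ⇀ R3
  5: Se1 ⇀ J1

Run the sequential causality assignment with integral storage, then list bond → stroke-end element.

β0 →J1
β1 →J1
β2 →Sf1
β3 →J1
β4 →J1
β5 →J1

#2 stroke at Sf1  (Sf1: flow source, stroke at near end)
#5 stroke at J1  (Se1 (Se) sets effort on bond)
#0 stroke at J1  (J1: bond 2 brought flow, rest push out)
#1 stroke at J1  (J1 flow already set via bond 2)
#3 stroke at J1  (J1: bond 2 brought flow, rest push out)
#4 stroke at J1  (J1: bond 2 brought flow, rest push out)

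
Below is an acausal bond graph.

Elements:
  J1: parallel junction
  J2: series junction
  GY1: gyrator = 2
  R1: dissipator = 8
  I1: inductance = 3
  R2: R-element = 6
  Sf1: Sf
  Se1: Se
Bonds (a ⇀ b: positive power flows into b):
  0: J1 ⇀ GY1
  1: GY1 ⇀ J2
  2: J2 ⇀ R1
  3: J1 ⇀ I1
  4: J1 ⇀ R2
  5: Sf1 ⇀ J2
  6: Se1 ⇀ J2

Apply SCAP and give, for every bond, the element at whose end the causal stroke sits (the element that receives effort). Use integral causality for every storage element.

b0 |J1
b1 |J2
b2 |J2
b3 |I1
b4 |R2
b5 |Sf1
b6 |J2

#5 |Sf1  (source Sf1 imposes f)
#6 |J2  (Se1 (Se) sets effort on bond)
#1 |J2  (common-f at J2 fixed by 5)
#2 |J2  (J2 flow already set via bond 5)
#0 |J1  (through GY1, causality inverts; strokes same side of GY1)
#3 |I1  (J1: bond 0 brought effort, rest push out)
#4 |R2  (common-e at J1 fixed by 0)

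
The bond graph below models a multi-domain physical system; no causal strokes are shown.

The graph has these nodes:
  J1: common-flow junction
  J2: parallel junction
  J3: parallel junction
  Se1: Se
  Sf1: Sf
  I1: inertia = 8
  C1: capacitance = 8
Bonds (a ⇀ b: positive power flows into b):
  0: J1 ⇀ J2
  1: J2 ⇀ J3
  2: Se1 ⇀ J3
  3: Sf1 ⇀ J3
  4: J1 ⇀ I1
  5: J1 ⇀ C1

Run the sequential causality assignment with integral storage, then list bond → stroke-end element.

bond 2 stroke at J3  (source Se1 imposes e)
bond 3 stroke at Sf1  (Sf1: flow source, stroke at near end)
bond 1 stroke at J2  (J3 effort already set via bond 2)
bond 0 stroke at J1  (J2 effort already set via bond 1)
bond 4 stroke at I1  (I1 outputs flow p/I1)
bond 5 stroke at J1  (J1 flow already set via bond 4)

β0 |J1
β1 |J2
β2 |J3
β3 |Sf1
β4 |I1
β5 |J1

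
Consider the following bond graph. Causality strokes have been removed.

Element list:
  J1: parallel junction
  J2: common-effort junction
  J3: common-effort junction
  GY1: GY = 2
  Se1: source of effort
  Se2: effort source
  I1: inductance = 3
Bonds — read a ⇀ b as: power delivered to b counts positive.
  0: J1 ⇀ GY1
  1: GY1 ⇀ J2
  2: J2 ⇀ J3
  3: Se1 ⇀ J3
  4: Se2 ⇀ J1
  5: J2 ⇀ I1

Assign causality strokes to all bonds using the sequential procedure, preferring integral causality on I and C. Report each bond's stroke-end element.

#0 →GY1
#1 →GY1
#2 →J2
#3 →J3
#4 →J1
#5 →I1

#3 |J3  (Se1: effort source, stroke at far end)
#4 |J1  (source Se2 imposes e)
#0 |GY1  (common-e at J1 fixed by 4)
#2 |J2  (0-jn J3 has e-setter on 3)
#1 |GY1  (GY GY1: same side as bond 0)
#5 |I1  (common-e at J2 fixed by 2)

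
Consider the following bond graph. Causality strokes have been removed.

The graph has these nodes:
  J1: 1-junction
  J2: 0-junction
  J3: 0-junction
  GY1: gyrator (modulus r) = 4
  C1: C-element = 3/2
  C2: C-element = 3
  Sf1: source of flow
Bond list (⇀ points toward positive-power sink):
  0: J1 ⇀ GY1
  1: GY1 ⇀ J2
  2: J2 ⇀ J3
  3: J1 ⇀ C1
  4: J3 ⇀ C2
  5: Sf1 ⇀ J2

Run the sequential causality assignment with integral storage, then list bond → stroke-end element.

b5 |Sf1  (Sf1: flow source, stroke at near end)
b3 |J1  (C1 integral (e out))
b0 |GY1  (closing 1-jn rule on J1)
b1 |GY1  (GY1 both-in/both-out from 0)
b2 |J2  (J2 needs exactly one e-in)
b4 |J3  (J3 needs exactly one e-in)

b0 |GY1
b1 |GY1
b2 |J2
b3 |J1
b4 |J3
b5 |Sf1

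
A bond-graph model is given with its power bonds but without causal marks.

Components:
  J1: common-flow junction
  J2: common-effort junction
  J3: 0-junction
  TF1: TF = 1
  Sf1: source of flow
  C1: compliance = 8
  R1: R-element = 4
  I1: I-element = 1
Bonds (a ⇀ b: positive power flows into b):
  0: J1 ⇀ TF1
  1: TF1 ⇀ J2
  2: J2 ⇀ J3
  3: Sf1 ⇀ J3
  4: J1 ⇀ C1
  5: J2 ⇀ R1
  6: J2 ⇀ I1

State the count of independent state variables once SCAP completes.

2  (C1, I1 all integral)

bond 3 |Sf1  (Sf1: flow source, stroke at near end)
bond 2 |J3  (J3: last free bond brings effort in)
bond 4 |J1  (C1 outputs effort q/C1)
bond 0 |TF1  (closing 1-jn rule on J1)
bond 1 |J2  (TF TF1: opposite of bond 0)
bond 5 |R1  (J2: bond 1 brought effort, rest push out)
bond 6 |I1  (J2: bond 1 brought effort, rest push out)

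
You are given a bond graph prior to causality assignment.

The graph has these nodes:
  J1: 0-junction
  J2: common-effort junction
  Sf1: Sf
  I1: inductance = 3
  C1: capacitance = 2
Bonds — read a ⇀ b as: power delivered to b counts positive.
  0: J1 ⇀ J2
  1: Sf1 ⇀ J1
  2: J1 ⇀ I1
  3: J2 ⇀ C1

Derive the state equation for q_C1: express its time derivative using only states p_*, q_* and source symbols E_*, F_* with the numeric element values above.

#1 stroke→Sf1  (source Sf1 imposes f)
#2 stroke→I1  (I1: I, integral causality)
#0 stroke→J1  (only one effort-in slot at J1)
#3 stroke→J2  (closing 0-jn rule on J2)

dq_C1/dt = F_Sf1 - p_I1/3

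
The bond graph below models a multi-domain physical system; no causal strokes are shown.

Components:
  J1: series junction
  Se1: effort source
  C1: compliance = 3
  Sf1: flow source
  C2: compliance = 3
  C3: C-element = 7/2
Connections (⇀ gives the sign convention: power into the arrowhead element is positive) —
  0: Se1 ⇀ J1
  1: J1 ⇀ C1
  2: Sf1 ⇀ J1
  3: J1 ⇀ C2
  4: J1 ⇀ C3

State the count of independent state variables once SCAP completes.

#0 |J1  (Se1: effort source, stroke at far end)
#2 |Sf1  (Sf1 fixes flow; stroke at Sf1)
#1 |J1  (J1 flow already set via bond 2)
#3 |J1  (J1 flow already set via bond 2)
#4 |J1  (1-jn J1 has f-setter on 2)

3  (C1, C2, C3 all integral)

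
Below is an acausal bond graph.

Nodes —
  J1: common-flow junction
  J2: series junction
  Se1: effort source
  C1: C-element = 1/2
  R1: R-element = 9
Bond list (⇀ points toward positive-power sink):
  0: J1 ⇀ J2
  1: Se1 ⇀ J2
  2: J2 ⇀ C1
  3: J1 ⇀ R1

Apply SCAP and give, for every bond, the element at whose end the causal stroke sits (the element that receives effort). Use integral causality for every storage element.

#1 stroke at J2  (source Se1 imposes e)
#2 stroke at J2  (C1 outputs effort q/C1)
#0 stroke at J1  (closing 1-jn rule on J2)
#3 stroke at R1  (J1 needs exactly one f-in)

β0 →J1
β1 →J2
β2 →J2
β3 →R1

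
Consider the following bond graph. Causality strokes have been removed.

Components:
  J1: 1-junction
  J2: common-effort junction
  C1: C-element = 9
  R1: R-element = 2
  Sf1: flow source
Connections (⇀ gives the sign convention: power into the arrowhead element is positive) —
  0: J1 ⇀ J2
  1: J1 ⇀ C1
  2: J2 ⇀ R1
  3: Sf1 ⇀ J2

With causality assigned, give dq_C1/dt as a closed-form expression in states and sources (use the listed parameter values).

dq_C1/dt = -F_Sf1 - q_C1/18

b3 stroke at Sf1  (Sf1: flow source, stroke at near end)
b1 stroke at J1  (C1 outputs effort q/C1)
b0 stroke at J2  (closing 1-jn rule on J1)
b2 stroke at R1  (J2 effort already set via bond 0)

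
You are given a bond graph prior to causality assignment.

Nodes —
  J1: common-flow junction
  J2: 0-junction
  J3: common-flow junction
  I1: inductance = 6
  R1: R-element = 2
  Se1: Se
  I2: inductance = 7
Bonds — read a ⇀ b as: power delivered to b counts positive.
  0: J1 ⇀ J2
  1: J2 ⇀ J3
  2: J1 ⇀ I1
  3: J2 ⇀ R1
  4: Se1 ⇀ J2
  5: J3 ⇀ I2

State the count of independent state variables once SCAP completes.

2  (I1, I2 all integral)

b4 stroke at J2  (Se1 (Se) sets effort on bond)
b0 stroke at J1  (0-jn J2 has e-setter on 4)
b1 stroke at J3  (J2: bond 4 brought effort, rest push out)
b3 stroke at R1  (J2: bond 4 brought effort, rest push out)
b5 stroke at I2  (only one flow-in slot at J3)
b2 stroke at I1  (closing 1-jn rule on J1)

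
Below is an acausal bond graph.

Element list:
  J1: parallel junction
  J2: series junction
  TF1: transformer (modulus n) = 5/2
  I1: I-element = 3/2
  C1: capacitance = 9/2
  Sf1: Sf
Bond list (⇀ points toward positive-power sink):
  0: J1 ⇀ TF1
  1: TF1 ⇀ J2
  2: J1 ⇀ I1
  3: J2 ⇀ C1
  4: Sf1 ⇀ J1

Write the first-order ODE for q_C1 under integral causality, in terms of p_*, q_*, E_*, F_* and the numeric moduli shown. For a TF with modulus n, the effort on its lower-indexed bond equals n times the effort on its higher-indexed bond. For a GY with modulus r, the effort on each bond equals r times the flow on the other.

dq_C1/dt = 5*F_Sf1/2 - 5*p_I1/3

bond 4 stroke→Sf1  (Sf1 (Sf) sets flow on bond)
bond 2 stroke→I1  (prefer integral on I1)
bond 0 stroke→J1  (J1: last free bond brings effort in)
bond 1 stroke→TF1  (TF TF1: opposite of bond 0)
bond 3 stroke→J2  (1-jn J2 has f-setter on 1)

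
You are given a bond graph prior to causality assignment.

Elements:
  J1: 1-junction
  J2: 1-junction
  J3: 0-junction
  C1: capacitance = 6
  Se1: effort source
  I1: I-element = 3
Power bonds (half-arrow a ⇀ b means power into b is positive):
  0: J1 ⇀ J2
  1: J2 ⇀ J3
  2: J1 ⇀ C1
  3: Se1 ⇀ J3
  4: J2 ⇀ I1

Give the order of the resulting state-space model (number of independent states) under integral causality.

2  (C1, I1 all integral)

bond 3 stroke at J3  (Se1 (Se) sets effort on bond)
bond 1 stroke at J2  (J3 effort already set via bond 3)
bond 2 stroke at J1  (C1 integral (e out))
bond 0 stroke at J2  (closing 1-jn rule on J1)
bond 4 stroke at I1  (closing 1-jn rule on J2)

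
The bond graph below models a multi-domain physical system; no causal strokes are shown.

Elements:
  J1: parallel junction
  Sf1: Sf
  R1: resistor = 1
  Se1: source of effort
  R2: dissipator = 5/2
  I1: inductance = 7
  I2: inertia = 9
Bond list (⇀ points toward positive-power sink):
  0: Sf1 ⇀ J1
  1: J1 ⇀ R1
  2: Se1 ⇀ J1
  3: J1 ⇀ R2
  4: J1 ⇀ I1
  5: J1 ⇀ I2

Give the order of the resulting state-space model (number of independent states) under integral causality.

2  (I1, I2 all integral)

β0 stroke→Sf1  (Sf1: flow source, stroke at near end)
β2 stroke→J1  (Se1 fixes effort; stroke away)
β1 stroke→R1  (J1: bond 2 brought effort, rest push out)
β3 stroke→R2  (J1 effort already set via bond 2)
β4 stroke→I1  (J1 effort already set via bond 2)
β5 stroke→I2  (J1 effort already set via bond 2)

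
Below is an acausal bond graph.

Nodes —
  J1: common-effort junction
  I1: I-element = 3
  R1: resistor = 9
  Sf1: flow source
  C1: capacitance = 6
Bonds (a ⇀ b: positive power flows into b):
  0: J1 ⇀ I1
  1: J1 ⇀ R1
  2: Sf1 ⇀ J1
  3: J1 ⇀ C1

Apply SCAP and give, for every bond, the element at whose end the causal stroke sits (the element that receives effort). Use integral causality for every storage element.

bond 2 |Sf1  (Sf1: flow source, stroke at near end)
bond 0 |I1  (I1: I, integral causality)
bond 3 |J1  (prefer integral on C1)
bond 1 |R1  (common-e at J1 fixed by 3)

#0 →I1
#1 →R1
#2 →Sf1
#3 →J1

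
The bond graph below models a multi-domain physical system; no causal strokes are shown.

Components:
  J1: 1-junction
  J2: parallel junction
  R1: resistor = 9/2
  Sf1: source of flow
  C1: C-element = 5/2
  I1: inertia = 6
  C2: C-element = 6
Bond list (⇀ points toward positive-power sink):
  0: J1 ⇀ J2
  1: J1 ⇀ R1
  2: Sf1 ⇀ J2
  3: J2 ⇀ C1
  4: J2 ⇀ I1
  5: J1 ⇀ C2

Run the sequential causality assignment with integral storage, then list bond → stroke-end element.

β2 →Sf1  (Sf1 (Sf) sets flow on bond)
β3 →J2  (C1 integral (e out))
β0 →J1  (J2 effort already set via bond 3)
β4 →I1  (common-e at J2 fixed by 3)
β5 →J1  (C2 outputs effort q/C2)
β1 →R1  (J1 needs exactly one f-in)

b0 →J1
b1 →R1
b2 →Sf1
b3 →J2
b4 →I1
b5 →J1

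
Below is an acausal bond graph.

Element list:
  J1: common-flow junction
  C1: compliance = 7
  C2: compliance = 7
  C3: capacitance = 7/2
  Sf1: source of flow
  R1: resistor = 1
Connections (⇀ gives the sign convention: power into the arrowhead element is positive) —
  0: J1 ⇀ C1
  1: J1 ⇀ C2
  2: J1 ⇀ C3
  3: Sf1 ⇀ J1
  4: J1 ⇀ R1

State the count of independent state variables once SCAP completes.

3  (C1, C2, C3 all integral)

bond 3 stroke→Sf1  (Sf1 (Sf) sets flow on bond)
bond 0 stroke→J1  (common-f at J1 fixed by 3)
bond 1 stroke→J1  (J1: bond 3 brought flow, rest push out)
bond 2 stroke→J1  (1-jn J1 has f-setter on 3)
bond 4 stroke→J1  (J1: bond 3 brought flow, rest push out)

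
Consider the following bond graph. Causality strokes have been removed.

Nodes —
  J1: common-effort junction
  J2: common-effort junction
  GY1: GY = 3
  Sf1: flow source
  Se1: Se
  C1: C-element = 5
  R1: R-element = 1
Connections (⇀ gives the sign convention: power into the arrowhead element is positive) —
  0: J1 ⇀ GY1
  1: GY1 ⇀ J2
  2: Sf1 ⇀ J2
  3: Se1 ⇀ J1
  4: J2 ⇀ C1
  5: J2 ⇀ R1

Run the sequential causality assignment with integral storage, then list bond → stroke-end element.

b0 →GY1
b1 →GY1
b2 →Sf1
b3 →J1
b4 →J2
b5 →R1

#2 stroke at Sf1  (Sf1 fixes flow; stroke at Sf1)
#3 stroke at J1  (source Se1 imposes e)
#0 stroke at GY1  (common-e at J1 fixed by 3)
#1 stroke at GY1  (GY GY1: same side as bond 0)
#4 stroke at J2  (C1: C, integral causality)
#5 stroke at R1  (0-jn J2 has e-setter on 4)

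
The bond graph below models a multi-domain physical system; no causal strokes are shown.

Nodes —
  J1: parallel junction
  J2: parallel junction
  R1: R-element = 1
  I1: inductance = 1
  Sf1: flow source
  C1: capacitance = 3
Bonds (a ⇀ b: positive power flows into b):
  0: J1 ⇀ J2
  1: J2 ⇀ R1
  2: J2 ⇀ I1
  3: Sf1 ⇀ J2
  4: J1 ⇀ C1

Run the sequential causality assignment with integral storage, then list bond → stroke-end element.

#0 stroke→J2
#1 stroke→R1
#2 stroke→I1
#3 stroke→Sf1
#4 stroke→J1

b3 stroke at Sf1  (Sf1: flow source, stroke at near end)
b2 stroke at I1  (I1 integral (f out))
b4 stroke at J1  (C1 integral (e out))
b0 stroke at J2  (J1 effort already set via bond 4)
b1 stroke at R1  (J2: bond 0 brought effort, rest push out)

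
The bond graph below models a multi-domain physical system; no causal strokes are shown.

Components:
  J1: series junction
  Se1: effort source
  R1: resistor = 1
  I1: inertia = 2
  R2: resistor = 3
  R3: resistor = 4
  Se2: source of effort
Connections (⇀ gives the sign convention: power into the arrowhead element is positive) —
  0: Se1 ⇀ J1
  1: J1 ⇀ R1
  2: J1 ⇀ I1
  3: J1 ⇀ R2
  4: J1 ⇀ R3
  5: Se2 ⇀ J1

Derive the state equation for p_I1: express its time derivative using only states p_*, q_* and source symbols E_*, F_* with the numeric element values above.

β0 stroke→J1  (source Se1 imposes e)
β5 stroke→J1  (Se2: effort source, stroke at far end)
β2 stroke→I1  (I1 outputs flow p/I1)
β1 stroke→J1  (J1: bond 2 brought flow, rest push out)
β3 stroke→J1  (common-f at J1 fixed by 2)
β4 stroke→J1  (J1: bond 2 brought flow, rest push out)

dp_I1/dt = E_Se1 + E_Se2 - 4*p_I1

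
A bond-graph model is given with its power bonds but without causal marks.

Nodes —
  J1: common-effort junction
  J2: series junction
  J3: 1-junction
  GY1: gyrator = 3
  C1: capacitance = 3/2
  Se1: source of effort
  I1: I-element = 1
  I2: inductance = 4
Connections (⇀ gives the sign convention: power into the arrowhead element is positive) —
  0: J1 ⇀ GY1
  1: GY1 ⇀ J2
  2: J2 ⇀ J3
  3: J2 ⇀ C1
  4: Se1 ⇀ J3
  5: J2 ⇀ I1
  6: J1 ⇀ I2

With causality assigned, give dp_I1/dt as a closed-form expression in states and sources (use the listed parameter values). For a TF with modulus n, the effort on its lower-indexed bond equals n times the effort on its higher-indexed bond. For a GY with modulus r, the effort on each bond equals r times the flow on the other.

β4 stroke at J3  (Se1: effort source, stroke at far end)
β2 stroke at J2  (only one flow-in slot at J3)
β3 stroke at J2  (C1 integral (e out))
β5 stroke at I1  (I1 outputs flow p/I1)
β1 stroke at J2  (1-jn J2 has f-setter on 5)
β0 stroke at J1  (GY1 both-in/both-out from 1)
β6 stroke at I2  (0-jn J1 has e-setter on 0)

dp_I1/dt = E_Se1 - 3*p_I2/4 - 2*q_C1/3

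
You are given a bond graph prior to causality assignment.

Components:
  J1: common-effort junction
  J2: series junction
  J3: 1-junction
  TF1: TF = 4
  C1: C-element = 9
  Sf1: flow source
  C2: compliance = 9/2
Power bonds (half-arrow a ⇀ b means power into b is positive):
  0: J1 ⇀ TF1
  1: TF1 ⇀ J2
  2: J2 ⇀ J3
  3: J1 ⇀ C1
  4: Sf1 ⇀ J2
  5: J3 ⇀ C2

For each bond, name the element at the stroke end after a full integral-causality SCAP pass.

bond 0 →TF1
bond 1 →J2
bond 2 →J2
bond 3 →J1
bond 4 →Sf1
bond 5 →J3

bond 4 stroke→Sf1  (Sf1 (Sf) sets flow on bond)
bond 1 stroke→J2  (J2: bond 4 brought flow, rest push out)
bond 2 stroke→J2  (1-jn J2 has f-setter on 4)
bond 5 stroke→J3  (J3 flow already set via bond 2)
bond 0 stroke→TF1  (TF1 one-in-one-out from 1)
bond 3 stroke→J1  (J1 needs exactly one e-in)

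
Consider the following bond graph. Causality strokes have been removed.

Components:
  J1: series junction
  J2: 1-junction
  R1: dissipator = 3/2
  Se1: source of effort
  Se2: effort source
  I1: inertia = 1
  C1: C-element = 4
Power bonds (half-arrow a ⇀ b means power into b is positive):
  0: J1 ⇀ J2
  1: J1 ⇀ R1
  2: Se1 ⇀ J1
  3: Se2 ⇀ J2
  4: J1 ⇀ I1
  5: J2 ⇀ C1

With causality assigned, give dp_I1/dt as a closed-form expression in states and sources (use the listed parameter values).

#2 stroke at J1  (Se1: effort source, stroke at far end)
#3 stroke at J2  (Se2 (Se) sets effort on bond)
#4 stroke at I1  (prefer integral on I1)
#0 stroke at J1  (J1: bond 4 brought flow, rest push out)
#1 stroke at J1  (J1: bond 4 brought flow, rest push out)
#5 stroke at J2  (J2 flow already set via bond 0)

dp_I1/dt = E_Se1 + E_Se2 - 3*p_I1/2 - q_C1/4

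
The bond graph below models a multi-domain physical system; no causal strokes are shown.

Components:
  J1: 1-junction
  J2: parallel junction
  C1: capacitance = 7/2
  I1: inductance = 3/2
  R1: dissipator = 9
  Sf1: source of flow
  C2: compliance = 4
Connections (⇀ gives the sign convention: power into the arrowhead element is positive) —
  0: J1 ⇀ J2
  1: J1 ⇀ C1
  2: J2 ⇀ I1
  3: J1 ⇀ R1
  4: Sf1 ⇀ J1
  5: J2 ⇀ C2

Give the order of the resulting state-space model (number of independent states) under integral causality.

3  (C1, C2, I1 all integral)

#4 stroke at Sf1  (Sf1 fixes flow; stroke at Sf1)
#0 stroke at J1  (J1 flow already set via bond 4)
#1 stroke at J1  (J1 flow already set via bond 4)
#3 stroke at J1  (J1: bond 4 brought flow, rest push out)
#2 stroke at I1  (I1 integral (f out))
#5 stroke at J2  (only one effort-in slot at J2)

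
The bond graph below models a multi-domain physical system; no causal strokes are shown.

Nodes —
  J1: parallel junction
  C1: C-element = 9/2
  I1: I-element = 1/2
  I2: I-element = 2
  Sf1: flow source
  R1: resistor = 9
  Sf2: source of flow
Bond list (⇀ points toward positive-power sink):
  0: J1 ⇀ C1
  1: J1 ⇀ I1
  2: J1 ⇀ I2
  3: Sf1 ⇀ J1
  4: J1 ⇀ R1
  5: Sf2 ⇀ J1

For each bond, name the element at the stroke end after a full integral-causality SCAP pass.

β3 stroke at Sf1  (Sf1 (Sf) sets flow on bond)
β5 stroke at Sf2  (Sf2: flow source, stroke at near end)
β0 stroke at J1  (C1: C, integral causality)
β1 stroke at I1  (0-jn J1 has e-setter on 0)
β2 stroke at I2  (0-jn J1 has e-setter on 0)
β4 stroke at R1  (J1: bond 0 brought effort, rest push out)

#0 →J1
#1 →I1
#2 →I2
#3 →Sf1
#4 →R1
#5 →Sf2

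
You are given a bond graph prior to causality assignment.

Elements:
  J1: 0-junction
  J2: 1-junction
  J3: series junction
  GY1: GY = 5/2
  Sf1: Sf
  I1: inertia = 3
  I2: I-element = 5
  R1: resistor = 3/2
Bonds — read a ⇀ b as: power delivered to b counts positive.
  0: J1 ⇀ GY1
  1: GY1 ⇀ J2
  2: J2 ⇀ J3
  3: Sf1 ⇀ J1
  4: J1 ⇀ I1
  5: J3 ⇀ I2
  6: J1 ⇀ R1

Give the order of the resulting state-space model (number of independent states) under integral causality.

2  (I1, I2 all integral)

b3 |Sf1  (Sf1 (Sf) sets flow on bond)
b4 |I1  (I1: I, integral causality)
b5 |I2  (I2 integral (f out))
b2 |J3  (1-jn J3 has f-setter on 5)
b1 |J2  (J2 flow already set via bond 2)
b0 |J1  (GY1: gyrator matches bond 1)
b6 |R1  (J1 effort already set via bond 0)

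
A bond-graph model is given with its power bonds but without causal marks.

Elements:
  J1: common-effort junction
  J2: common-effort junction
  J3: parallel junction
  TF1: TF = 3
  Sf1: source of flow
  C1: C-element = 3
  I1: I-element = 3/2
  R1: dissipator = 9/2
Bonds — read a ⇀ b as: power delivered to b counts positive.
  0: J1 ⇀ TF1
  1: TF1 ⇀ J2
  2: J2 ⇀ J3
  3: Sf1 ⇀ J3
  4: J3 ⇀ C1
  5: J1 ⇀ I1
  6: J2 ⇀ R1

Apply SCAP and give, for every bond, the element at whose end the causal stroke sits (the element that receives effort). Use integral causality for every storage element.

b3 →Sf1  (Sf1 fixes flow; stroke at Sf1)
b4 →J3  (prefer integral on C1)
b2 →J2  (common-e at J3 fixed by 4)
b1 →TF1  (J2 effort already set via bond 2)
b6 →R1  (J2: bond 2 brought effort, rest push out)
b0 →J1  (TF TF1: opposite of bond 1)
b5 →I1  (common-e at J1 fixed by 0)

β0 stroke→J1
β1 stroke→TF1
β2 stroke→J2
β3 stroke→Sf1
β4 stroke→J3
β5 stroke→I1
β6 stroke→R1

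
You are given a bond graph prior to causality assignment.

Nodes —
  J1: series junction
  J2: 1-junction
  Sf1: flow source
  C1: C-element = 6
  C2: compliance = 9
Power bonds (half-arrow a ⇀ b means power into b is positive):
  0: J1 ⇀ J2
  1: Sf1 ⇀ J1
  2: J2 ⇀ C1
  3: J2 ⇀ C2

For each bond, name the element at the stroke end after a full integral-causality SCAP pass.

b0 |J1
b1 |Sf1
b2 |J2
b3 |J2

bond 1 →Sf1  (source Sf1 imposes f)
bond 0 →J1  (J1 flow already set via bond 1)
bond 2 →J2  (J2: bond 0 brought flow, rest push out)
bond 3 →J2  (common-f at J2 fixed by 0)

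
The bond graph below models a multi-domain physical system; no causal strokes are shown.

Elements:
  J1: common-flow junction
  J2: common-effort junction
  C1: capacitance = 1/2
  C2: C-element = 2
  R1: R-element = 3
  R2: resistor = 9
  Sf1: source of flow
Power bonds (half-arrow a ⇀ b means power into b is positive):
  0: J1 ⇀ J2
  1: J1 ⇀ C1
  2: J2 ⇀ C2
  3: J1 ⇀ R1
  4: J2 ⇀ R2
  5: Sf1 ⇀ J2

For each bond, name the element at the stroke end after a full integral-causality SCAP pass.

b0 stroke→J1
b1 stroke→J1
b2 stroke→J2
b3 stroke→R1
b4 stroke→R2
b5 stroke→Sf1

bond 5 |Sf1  (Sf1 fixes flow; stroke at Sf1)
bond 1 |J1  (C1 integral (e out))
bond 2 |J2  (C2: C, integral causality)
bond 0 |J1  (0-jn J2 has e-setter on 2)
bond 4 |R2  (J2 effort already set via bond 2)
bond 3 |R1  (J1: last free bond brings flow in)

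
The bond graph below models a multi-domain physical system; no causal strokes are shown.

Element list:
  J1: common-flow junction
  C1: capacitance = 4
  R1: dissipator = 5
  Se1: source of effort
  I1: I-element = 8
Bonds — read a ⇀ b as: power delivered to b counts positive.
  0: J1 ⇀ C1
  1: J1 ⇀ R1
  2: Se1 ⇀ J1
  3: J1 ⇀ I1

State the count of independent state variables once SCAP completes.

β2 stroke at J1  (Se1: effort source, stroke at far end)
β0 stroke at J1  (C1 integral (e out))
β3 stroke at I1  (I1 outputs flow p/I1)
β1 stroke at J1  (common-f at J1 fixed by 3)

2  (C1, I1 all integral)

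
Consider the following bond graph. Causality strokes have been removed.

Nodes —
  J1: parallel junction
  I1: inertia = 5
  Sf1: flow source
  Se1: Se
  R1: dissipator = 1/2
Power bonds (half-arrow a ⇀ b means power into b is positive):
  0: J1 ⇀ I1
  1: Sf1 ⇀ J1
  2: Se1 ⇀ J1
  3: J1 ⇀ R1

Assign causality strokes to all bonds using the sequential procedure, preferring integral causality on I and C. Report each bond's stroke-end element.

bond 0 stroke at I1
bond 1 stroke at Sf1
bond 2 stroke at J1
bond 3 stroke at R1

bond 1 |Sf1  (Sf1 (Sf) sets flow on bond)
bond 2 |J1  (Se1 fixes effort; stroke away)
bond 0 |I1  (common-e at J1 fixed by 2)
bond 3 |R1  (J1: bond 2 brought effort, rest push out)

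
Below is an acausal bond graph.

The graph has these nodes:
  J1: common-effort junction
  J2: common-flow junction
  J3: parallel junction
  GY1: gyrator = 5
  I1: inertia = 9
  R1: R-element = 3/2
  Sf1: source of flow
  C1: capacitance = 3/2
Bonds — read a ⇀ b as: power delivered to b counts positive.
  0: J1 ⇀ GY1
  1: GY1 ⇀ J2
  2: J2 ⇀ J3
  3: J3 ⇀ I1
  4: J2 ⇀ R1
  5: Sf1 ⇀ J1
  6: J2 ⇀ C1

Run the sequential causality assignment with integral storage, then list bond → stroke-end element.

b5 →Sf1  (Sf1: flow source, stroke at near end)
b0 →J1  (J1 needs exactly one e-in)
b1 →J2  (GY1 both-in/both-out from 0)
b3 →I1  (I1: I, integral causality)
b2 →J3  (J3: last free bond brings effort in)
b4 →J2  (J2 flow already set via bond 2)
b6 →J2  (J2 flow already set via bond 2)

β0 stroke at J1
β1 stroke at J2
β2 stroke at J3
β3 stroke at I1
β4 stroke at J2
β5 stroke at Sf1
β6 stroke at J2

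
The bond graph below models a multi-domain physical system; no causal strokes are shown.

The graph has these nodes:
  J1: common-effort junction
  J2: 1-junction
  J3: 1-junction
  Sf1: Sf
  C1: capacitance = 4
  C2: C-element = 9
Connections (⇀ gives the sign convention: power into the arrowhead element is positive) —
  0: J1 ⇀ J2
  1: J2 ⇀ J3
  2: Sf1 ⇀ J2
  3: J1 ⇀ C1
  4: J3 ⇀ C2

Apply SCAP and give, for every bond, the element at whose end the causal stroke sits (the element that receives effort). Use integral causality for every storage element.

β2 |Sf1  (Sf1 fixes flow; stroke at Sf1)
β0 |J2  (J2: bond 2 brought flow, rest push out)
β1 |J2  (1-jn J2 has f-setter on 2)
β4 |J3  (J3: bond 1 brought flow, rest push out)
β3 |J1  (J1 needs exactly one e-in)

β0 →J2
β1 →J2
β2 →Sf1
β3 →J1
β4 →J3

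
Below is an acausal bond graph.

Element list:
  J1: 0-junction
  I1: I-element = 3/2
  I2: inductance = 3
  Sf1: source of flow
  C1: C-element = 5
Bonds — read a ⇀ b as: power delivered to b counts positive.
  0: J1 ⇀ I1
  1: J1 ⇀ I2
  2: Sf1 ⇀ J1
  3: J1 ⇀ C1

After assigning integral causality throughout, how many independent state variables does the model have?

β2 |Sf1  (source Sf1 imposes f)
β0 |I1  (I1: I, integral causality)
β1 |I2  (I2: I, integral causality)
β3 |J1  (J1 needs exactly one e-in)

3  (C1, I1, I2 all integral)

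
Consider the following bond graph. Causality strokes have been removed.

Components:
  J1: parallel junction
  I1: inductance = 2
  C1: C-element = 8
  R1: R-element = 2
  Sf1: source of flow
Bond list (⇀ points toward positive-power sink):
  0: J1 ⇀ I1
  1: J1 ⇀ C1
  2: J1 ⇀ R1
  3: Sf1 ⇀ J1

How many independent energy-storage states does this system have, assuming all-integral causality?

b3 |Sf1  (source Sf1 imposes f)
b0 |I1  (prefer integral on I1)
b1 |J1  (C1 outputs effort q/C1)
b2 |R1  (common-e at J1 fixed by 1)

2  (C1, I1 all integral)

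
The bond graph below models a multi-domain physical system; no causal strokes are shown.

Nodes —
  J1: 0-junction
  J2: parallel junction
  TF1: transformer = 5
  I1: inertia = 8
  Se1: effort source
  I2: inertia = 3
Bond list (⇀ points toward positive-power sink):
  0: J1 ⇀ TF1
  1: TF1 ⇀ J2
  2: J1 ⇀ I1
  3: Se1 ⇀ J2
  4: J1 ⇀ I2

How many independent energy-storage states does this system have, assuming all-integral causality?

2  (I1, I2 all integral)

β3 |J2  (Se1 fixes effort; stroke away)
β1 |TF1  (J2 effort already set via bond 3)
β0 |J1  (TF1: transformer flips bond 1)
β2 |I1  (J1 effort already set via bond 0)
β4 |I2  (0-jn J1 has e-setter on 0)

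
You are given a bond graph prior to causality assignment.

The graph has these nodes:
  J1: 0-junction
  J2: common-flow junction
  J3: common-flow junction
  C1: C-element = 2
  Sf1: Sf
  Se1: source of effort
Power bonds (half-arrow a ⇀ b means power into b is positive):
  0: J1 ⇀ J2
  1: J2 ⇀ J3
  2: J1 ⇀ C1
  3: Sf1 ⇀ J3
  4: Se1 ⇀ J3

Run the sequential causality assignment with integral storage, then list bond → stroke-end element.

β0 stroke at J2
β1 stroke at J3
β2 stroke at J1
β3 stroke at Sf1
β4 stroke at J3

bond 3 stroke at Sf1  (Sf1 fixes flow; stroke at Sf1)
bond 4 stroke at J3  (Se1: effort source, stroke at far end)
bond 1 stroke at J3  (1-jn J3 has f-setter on 3)
bond 0 stroke at J2  (J2: bond 1 brought flow, rest push out)
bond 2 stroke at J1  (J1 needs exactly one e-in)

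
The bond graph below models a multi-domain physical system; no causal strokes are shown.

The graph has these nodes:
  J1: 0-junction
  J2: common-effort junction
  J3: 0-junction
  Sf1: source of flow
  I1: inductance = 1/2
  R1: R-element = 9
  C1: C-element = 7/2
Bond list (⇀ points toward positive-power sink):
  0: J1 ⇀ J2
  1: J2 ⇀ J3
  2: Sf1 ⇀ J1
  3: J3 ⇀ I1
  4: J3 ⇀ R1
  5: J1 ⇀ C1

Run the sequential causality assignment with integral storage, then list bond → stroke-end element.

b0 stroke→J2
b1 stroke→J3
b2 stroke→Sf1
b3 stroke→I1
b4 stroke→R1
b5 stroke→J1

#2 stroke→Sf1  (Sf1 (Sf) sets flow on bond)
#3 stroke→I1  (I1: I, integral causality)
#5 stroke→J1  (C1 outputs effort q/C1)
#0 stroke→J2  (J1: bond 5 brought effort, rest push out)
#1 stroke→J3  (J2 effort already set via bond 0)
#4 stroke→R1  (J3 effort already set via bond 1)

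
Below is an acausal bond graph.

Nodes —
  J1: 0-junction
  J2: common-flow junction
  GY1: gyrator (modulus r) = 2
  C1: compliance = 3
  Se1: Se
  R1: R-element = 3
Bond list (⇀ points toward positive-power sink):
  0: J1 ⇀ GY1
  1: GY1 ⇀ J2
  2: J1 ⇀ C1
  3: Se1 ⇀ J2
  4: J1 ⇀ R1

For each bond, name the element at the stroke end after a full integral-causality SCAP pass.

b3 →J2  (Se1 (Se) sets effort on bond)
b1 →GY1  (J2 needs exactly one f-in)
b0 →GY1  (through GY1, causality inverts; strokes same side of GY1)
b2 →J1  (prefer integral on C1)
b4 →R1  (J1 effort already set via bond 2)

#0 stroke→GY1
#1 stroke→GY1
#2 stroke→J1
#3 stroke→J2
#4 stroke→R1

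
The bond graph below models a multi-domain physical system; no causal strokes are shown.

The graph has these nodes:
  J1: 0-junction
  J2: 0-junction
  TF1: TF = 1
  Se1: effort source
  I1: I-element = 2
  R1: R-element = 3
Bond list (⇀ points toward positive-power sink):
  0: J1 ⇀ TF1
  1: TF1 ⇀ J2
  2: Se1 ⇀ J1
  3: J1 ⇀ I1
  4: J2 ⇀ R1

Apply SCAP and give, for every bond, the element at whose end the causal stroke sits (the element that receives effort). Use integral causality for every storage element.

#0 stroke→TF1
#1 stroke→J2
#2 stroke→J1
#3 stroke→I1
#4 stroke→R1

b2 |J1  (Se1 (Se) sets effort on bond)
b0 |TF1  (J1: bond 2 brought effort, rest push out)
b3 |I1  (common-e at J1 fixed by 2)
b1 |J2  (through TF1, causality passes straight; one stroke at TF1)
b4 |R1  (common-e at J2 fixed by 1)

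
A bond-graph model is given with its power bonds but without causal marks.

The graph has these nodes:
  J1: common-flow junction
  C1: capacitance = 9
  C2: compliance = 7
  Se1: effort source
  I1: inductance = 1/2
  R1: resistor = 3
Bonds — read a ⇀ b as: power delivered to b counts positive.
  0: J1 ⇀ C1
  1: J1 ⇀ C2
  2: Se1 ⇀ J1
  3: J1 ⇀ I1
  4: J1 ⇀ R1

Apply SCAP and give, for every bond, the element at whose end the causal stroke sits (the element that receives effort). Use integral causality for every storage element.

#2 →J1  (Se1 fixes effort; stroke away)
#0 →J1  (C1 outputs effort q/C1)
#1 →J1  (C2 outputs effort q/C2)
#3 →I1  (I1: I, integral causality)
#4 →J1  (J1: bond 3 brought flow, rest push out)

bond 0 stroke at J1
bond 1 stroke at J1
bond 2 stroke at J1
bond 3 stroke at I1
bond 4 stroke at J1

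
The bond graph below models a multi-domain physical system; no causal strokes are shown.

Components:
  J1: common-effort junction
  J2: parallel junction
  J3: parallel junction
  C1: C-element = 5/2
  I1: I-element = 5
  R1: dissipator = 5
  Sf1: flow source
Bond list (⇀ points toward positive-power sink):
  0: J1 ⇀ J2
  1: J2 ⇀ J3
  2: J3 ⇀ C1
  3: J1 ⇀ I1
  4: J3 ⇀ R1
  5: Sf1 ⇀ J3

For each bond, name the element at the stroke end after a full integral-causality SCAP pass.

#0 →J1
#1 →J2
#2 →J3
#3 →I1
#4 →R1
#5 →Sf1

b5 |Sf1  (source Sf1 imposes f)
b2 |J3  (C1: C, integral causality)
b1 |J2  (common-e at J3 fixed by 2)
b4 |R1  (0-jn J3 has e-setter on 2)
b0 |J1  (0-jn J2 has e-setter on 1)
b3 |I1  (0-jn J1 has e-setter on 0)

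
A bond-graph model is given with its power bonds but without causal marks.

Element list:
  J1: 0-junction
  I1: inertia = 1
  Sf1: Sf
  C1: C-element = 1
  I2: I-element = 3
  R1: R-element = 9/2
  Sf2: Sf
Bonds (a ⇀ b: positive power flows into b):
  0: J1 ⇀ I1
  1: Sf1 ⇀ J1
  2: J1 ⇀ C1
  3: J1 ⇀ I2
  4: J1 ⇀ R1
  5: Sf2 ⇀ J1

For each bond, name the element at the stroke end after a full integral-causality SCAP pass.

b1 stroke at Sf1  (Sf1: flow source, stroke at near end)
b5 stroke at Sf2  (Sf2 (Sf) sets flow on bond)
b0 stroke at I1  (I1 integral (f out))
b2 stroke at J1  (C1: C, integral causality)
b3 stroke at I2  (common-e at J1 fixed by 2)
b4 stroke at R1  (0-jn J1 has e-setter on 2)

b0 stroke at I1
b1 stroke at Sf1
b2 stroke at J1
b3 stroke at I2
b4 stroke at R1
b5 stroke at Sf2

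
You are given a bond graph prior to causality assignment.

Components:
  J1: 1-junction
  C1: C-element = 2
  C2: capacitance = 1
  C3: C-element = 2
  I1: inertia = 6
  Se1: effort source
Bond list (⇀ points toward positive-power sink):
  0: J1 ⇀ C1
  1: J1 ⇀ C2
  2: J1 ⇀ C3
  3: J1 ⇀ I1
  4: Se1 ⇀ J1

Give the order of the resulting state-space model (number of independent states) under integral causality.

4  (C1, C2, C3, I1 all integral)

b4 stroke at J1  (Se1 fixes effort; stroke away)
b0 stroke at J1  (prefer integral on C1)
b1 stroke at J1  (C2 outputs effort q/C2)
b2 stroke at J1  (C3 integral (e out))
b3 stroke at I1  (J1 needs exactly one f-in)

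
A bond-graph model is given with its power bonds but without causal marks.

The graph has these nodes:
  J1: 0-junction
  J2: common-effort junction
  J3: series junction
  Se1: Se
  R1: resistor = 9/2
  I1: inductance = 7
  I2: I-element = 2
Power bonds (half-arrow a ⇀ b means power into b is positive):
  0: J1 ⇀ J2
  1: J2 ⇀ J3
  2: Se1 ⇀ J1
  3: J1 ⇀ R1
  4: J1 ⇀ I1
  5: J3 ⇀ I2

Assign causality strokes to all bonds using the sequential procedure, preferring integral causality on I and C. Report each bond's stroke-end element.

b0 stroke at J2
b1 stroke at J3
b2 stroke at J1
b3 stroke at R1
b4 stroke at I1
b5 stroke at I2

#2 |J1  (source Se1 imposes e)
#0 |J2  (0-jn J1 has e-setter on 2)
#3 |R1  (J1 effort already set via bond 2)
#4 |I1  (0-jn J1 has e-setter on 2)
#1 |J3  (J2: bond 0 brought effort, rest push out)
#5 |I2  (only one flow-in slot at J3)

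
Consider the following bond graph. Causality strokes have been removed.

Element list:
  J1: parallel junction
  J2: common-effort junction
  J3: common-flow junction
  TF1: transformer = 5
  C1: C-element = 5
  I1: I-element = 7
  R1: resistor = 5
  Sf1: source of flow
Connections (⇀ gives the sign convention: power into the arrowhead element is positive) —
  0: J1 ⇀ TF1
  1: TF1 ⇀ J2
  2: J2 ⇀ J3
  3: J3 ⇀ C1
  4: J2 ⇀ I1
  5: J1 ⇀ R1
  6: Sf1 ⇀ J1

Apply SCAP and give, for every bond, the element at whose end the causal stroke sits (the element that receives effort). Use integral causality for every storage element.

b0 stroke at J1
b1 stroke at TF1
b2 stroke at J2
b3 stroke at J3
b4 stroke at I1
b5 stroke at R1
b6 stroke at Sf1

b6 stroke at Sf1  (Sf1 (Sf) sets flow on bond)
b3 stroke at J3  (C1 outputs effort q/C1)
b2 stroke at J2  (only one flow-in slot at J3)
b1 stroke at TF1  (J2: bond 2 brought effort, rest push out)
b4 stroke at I1  (common-e at J2 fixed by 2)
b0 stroke at J1  (TF1 one-in-one-out from 1)
b5 stroke at R1  (J1: bond 0 brought effort, rest push out)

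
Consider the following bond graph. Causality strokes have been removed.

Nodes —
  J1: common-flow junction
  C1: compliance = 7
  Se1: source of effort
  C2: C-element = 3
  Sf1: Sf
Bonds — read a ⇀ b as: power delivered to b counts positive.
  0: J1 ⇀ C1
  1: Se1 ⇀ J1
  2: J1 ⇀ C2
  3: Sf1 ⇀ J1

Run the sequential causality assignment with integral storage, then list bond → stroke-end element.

bond 0 stroke at J1
bond 1 stroke at J1
bond 2 stroke at J1
bond 3 stroke at Sf1

β1 stroke→J1  (Se1: effort source, stroke at far end)
β3 stroke→Sf1  (Sf1 fixes flow; stroke at Sf1)
β0 stroke→J1  (J1 flow already set via bond 3)
β2 stroke→J1  (common-f at J1 fixed by 3)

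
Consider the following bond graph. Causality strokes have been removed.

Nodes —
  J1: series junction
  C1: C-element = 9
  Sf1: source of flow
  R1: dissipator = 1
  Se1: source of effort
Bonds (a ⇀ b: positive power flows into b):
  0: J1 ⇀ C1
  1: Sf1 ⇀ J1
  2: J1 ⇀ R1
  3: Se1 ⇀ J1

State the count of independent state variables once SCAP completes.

β1 stroke→Sf1  (Sf1 fixes flow; stroke at Sf1)
β3 stroke→J1  (Se1 fixes effort; stroke away)
β0 stroke→J1  (1-jn J1 has f-setter on 1)
β2 stroke→J1  (1-jn J1 has f-setter on 1)

1  (C1 all integral)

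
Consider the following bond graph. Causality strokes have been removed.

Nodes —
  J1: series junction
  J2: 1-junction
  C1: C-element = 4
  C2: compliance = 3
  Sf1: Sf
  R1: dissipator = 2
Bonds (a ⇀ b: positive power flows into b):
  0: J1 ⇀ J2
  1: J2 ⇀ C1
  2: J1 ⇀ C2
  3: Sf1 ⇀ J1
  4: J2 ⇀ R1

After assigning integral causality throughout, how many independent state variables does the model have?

#3 |Sf1  (Sf1 (Sf) sets flow on bond)
#0 |J1  (1-jn J1 has f-setter on 3)
#2 |J1  (common-f at J1 fixed by 3)
#1 |J2  (J2 flow already set via bond 0)
#4 |J2  (J2 flow already set via bond 0)

2  (C1, C2 all integral)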